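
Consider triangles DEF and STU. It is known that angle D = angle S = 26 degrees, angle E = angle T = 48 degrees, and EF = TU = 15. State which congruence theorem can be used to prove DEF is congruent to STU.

The given information provides:
angle D = angle S = 26 degrees, angle E = angle T = 48 degrees, and EF = TU = 15
This matches the AAS congruence theorem.
Two pairs of corresponding angles and a non-included side are equal (Angle-Angle-Side).

AAS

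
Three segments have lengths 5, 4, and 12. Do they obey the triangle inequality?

The longest side is 12. The other two sides sum to 4 + 5 = 9.
Since 9 ≤ 12, the two shorter sides cannot reach around to close the triangle.

No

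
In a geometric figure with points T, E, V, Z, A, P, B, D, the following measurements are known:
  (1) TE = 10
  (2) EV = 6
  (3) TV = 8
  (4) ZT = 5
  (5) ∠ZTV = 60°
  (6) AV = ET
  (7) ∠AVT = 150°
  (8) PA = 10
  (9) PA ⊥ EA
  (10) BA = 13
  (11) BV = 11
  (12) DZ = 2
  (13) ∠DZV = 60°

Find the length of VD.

Step 1: By the law of cosines on triangle ZTV: ZV² = 5² + 8² − 2·5·8·cos(60°) = 49, so ZV = 7.
Step 2: By the law of cosines on triangle VZD: VD² = 7² + 2² − 2·7·2·cos(60°) = 39, so VD = √39.

Therefore, the length of VD = √39.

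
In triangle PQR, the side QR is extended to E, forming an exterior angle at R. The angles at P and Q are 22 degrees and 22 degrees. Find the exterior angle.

Exterior angle = 22 + 22 = 44 degrees (exterior angle theorem).

44 degrees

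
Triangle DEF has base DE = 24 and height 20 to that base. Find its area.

A triangle's area is half the area of a rectangle with the same base and height.
Area = (1/2) * 24 * 20 = 240.

240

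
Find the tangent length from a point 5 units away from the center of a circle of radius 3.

Let T be the point of tangency. Then OT ⊥ AT (radius ⊥ tangent).
In right triangle OTA: OA² = OT² + AT²
5² = 3² + AT²
AT² = 16, AT = 4

4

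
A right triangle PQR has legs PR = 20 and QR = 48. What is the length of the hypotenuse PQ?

In a right triangle, the square of the hypotenuse equals the sum of the squares of the two legs.
The legs are 20 and 48, so the hypotenuse = sqrt(400 + 2304) = sqrt(2704) = 52.

52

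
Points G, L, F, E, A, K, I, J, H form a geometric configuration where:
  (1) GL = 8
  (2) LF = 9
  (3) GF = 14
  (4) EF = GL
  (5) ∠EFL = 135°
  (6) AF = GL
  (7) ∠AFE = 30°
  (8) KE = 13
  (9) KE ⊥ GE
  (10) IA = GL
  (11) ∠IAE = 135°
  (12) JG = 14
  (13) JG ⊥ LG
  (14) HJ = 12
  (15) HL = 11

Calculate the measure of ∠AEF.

From the given relations: EF = GL = 8; AF = GL = 8.
Step 1: By the law of cosines on triangle EFA: EA² = 8² + 8² − 2·8·8·cos(30°) = 17.15, so EA ≈ 4.14.
Step 2: By the inverse law of cosines on triangle AEF: cos(∠AEF) = (4.14² + 8² − 8²) / (2·4.14·8) = 17.15/66.26 = 0.2588, so ∠AEF = 75°.

Therefore, the measure of angle ∠AEF = 75°.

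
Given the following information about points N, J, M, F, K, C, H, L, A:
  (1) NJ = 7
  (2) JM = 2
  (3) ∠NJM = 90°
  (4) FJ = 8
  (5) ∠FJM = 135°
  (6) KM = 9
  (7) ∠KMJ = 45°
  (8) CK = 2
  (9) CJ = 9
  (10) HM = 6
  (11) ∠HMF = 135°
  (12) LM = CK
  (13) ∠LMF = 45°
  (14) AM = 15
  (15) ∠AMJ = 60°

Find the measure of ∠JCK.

Step 1: By the law of cosines on triangle JMK: JK² = 2² + 9² − 2·2·9·cos(45°) = 59.54, so JK ≈ 7.72.
Step 2: By the inverse law of cosines on triangle JCK: cos(∠JCK) = (9² + 2² − 7.72²) / (2·9·2) = 25.46/36 = 0.7071, so ∠JCK = 45°.

Therefore, the measure of angle ∠JCK = 45°.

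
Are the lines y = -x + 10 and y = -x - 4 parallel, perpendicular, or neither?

Slope of line 1: m1 = -1
Slope of line 2: m2 = -1
Two lines are parallel if and only if they have equal slopes (or both are vertical).
Here m1 = m2 = -1, confirming the lines are parallel.

Parallel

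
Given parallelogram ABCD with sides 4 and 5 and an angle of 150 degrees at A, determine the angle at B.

Consecutive angles are supplementary: angle B = 180 - 150 = 30 degrees.

30 degrees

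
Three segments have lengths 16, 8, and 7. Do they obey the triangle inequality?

Check the triangle inequality: 8 + 7 = 15 ≤ 16.
Since the sum of two sides does not exceed the third, no triangle can be formed.

No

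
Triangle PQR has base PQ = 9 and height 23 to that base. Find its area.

A triangle's area is half the area of a rectangle with the same base and height.
Area = (1/2) * 9 * 23 = 207/2.

207/2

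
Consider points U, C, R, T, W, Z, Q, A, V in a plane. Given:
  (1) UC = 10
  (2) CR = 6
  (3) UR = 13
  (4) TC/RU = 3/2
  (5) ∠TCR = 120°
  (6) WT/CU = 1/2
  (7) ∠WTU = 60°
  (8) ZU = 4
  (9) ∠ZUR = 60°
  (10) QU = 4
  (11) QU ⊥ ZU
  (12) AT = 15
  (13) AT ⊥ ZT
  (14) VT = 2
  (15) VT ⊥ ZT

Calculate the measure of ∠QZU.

Step 1: By the law of cosines on triangle ZUQ: ZQ² = 4² + 4² − 2·4·4·cos(90°) = 32, so ZQ = 4·√2.
Step 2: By the inverse law of cosines on triangle QZU: cos(∠QZU) = ((4·√2)² + 4² − 4²) / (2·4·√2·4) = 32/45.25 = 0.7071, so ∠QZU = 45°.

Therefore, the measure of angle ∠QZU = 45°.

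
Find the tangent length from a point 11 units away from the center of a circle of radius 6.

tangent = √(d² - r²) = √(11² - 6²) = √(121 - 36) = √85 = sqrt(85)

sqrt(85)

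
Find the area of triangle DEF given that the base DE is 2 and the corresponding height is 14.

Area = (1/2)(2)(14) = 14

14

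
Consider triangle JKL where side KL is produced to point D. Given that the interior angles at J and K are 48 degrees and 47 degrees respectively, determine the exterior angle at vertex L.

The interior angle at L is 180 - 48 - 47 = 85 degrees.
The exterior angle and interior angle at L are supplementary:
Exterior angle = 180 - 85 = 95 degrees.

95 degrees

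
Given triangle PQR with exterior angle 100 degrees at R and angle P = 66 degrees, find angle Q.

The exterior angle theorem states that an exterior angle equals the sum of the two non-adjacent interior angles.
So 100 = 66 + angle Q, which gives angle Q = 100 - 66 = 34 degrees.

34 degrees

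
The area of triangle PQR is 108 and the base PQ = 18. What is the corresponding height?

Area = (1/2) * base * height
height = 2 * Area / base
height = 2 * 108 / 18
height = 216 / 18
height = 12

12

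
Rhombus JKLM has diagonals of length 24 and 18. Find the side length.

The diagonals of a rhombus bisect each other at right angles.
Half-diagonals: 24/2 = 12 and 18/2 = 9
side = sqrt(12^2 + 9^2)
side = sqrt(144 + 81)
side = sqrt(225) = 15

15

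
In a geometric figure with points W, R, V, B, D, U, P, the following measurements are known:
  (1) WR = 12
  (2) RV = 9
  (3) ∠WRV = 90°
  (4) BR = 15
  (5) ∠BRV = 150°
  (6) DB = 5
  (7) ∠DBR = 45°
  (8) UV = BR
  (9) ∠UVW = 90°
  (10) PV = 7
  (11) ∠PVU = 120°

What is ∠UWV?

From the given relations: UV = BR = 15.
Step 1: By the law of cosines on triangle VRW: VW² = 9² + 12² − 2·9·12·cos(90°) = 225, so VW = 15.
Step 2: By the law of cosines on triangle WVU: WU² = 15² + 15² − 2·15·15·cos(90°) = 450, so WU = 15·√2.
Step 3: By the inverse law of cosines on triangle UWV: cos(∠UWV) = ((15·√2)² + 15² − 15²) / (2·15·√2·15) = 450/636.4 = 0.7071, so ∠UWV = 45°.

Therefore, the measure of angle ∠UWV = 45°.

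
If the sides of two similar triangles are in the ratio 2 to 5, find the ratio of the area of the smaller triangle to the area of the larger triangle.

Area ratio = (side ratio)^2 = (2/5)^2 = 4:25.

4:25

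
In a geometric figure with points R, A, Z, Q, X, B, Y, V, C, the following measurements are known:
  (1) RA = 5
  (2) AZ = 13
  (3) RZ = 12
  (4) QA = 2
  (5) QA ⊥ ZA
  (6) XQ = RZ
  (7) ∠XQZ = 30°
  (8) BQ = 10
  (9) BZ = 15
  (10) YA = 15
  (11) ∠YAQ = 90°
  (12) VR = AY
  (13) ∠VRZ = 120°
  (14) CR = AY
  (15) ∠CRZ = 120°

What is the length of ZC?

From the given relations: CR = AY = 15.
Step 1: By the law of cosines on triangle ZRC: ZC² = 12² + 15² − 2·12·15·cos(120°) = 549, so ZC = 3·√61.

Therefore, the length of ZC = 3·√61.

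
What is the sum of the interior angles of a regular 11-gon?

The sum of interior angles of an n-sided polygon is (n - 2) * 180.
For n = 11: (11 - 2) * 180 = 9 * 180 = 1620 degrees.

1620 degrees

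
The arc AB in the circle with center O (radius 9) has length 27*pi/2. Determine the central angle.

θ = 360 × 27*pi/2 / (2π × 9) = 270° (rearranging arc length formula).

270°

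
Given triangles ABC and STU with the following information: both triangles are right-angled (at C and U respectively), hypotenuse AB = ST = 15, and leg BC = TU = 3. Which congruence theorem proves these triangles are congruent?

The given information matches HL: The hypotenuse and one leg of two right triangles are equal (Hypotenuse-Leg).

HL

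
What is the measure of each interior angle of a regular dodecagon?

Each interior angle of a regular n-gon is (n - 2) * 180 / n.
For n = 12: (12 - 2) * 180 / 12 = 1800/12 = 150 degrees.

150 degrees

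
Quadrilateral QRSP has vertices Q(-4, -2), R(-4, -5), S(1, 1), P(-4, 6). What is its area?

Using the Shoelace formula for a quadrilateral (vertices in order):
Area = (1/2)|sum of (x_i * y_(i+1) - x_(i+1) * y_i)|
Terms: (-4*-5 - -4*-2) = 12, (-4*1 - 1*-5) = 1, (1*6 - -4*1) = 10, (-4*-2 - -4*6) = 32
Sum = 55
Area = (1/2)(55) = 55/2

55/2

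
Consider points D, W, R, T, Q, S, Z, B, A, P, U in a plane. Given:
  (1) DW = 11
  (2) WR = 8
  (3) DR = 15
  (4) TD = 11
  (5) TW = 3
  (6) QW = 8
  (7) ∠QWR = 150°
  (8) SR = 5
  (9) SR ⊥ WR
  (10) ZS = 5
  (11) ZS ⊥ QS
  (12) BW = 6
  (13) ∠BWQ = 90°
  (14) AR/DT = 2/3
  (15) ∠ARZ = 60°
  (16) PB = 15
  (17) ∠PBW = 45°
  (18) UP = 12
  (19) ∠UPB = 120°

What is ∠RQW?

Step 1: By the law of cosines on triangle QWR: QR² = 8² + 8² − 2·8·8·cos(150°) = 238.85, so QR ≈ 15.45.
Step 2: By the inverse law of cosines on triangle RQW: cos(∠RQW) = (15.45² + 8² − 8²) / (2·15.45·8) = 238.85/247.28 = 0.9659, so ∠RQW = 15°.

Therefore, the measure of angle ∠RQW = 15°.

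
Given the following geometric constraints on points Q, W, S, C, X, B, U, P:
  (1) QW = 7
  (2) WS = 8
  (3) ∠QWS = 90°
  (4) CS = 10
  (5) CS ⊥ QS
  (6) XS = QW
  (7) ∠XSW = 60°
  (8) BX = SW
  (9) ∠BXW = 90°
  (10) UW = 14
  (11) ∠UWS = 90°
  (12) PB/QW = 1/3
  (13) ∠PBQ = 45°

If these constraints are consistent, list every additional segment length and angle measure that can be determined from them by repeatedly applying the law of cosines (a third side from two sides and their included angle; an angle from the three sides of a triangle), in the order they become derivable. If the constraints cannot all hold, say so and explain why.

The constraints are consistent. Derivable facts, in order:
After 1 step:
- QS = √113
- SU = 2·√65
- WX = √57
After 2 steps:
- QC ≈ 14.59
- WB = 11
- ∠QSW = 41.19°
- ∠SQW = 48.81°
- ∠SUW = 29.74°
- ∠SWX = 53.41°
- ∠SXW = 66.59°
- ∠USW = 60.26°
After 3 steps:
- ∠BWX = 46.66°
- ∠CQS = 43.25°
- ∠QCS = 46.75°
- ∠WBX = 43.34°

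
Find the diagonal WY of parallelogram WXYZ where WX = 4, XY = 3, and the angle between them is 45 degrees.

The diagonal of a parallelogram can be found by treating two adjacent sides and the diagonal as a triangle.
Applying the law of cosines with sides 4, 3 and included angle 45°:
d^2 = 16 + 9 - 24*cos(45°) = 25 - 12*sqrt(2)
d = sqrt(25 - 12*sqrt(2))

sqrt(25 - 12*sqrt(2))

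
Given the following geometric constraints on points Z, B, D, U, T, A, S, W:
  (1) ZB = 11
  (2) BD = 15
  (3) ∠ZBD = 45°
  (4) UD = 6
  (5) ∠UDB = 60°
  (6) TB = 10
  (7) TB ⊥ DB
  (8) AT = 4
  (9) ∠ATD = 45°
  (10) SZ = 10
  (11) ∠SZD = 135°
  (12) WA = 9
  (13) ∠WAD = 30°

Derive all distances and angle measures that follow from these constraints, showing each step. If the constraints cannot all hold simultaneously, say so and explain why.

The constraints are consistent.

Step 1: From ZB = 11, BD = 15, and ∠ZBD = 45°, by the law of cosines:
  ZD² = ZB² + BD² - 2·ZB·BD·cos(45°) = 121 + 225 - 233.3 = 112.7
  ZD ≈ 10.61

Step 2: From BD = 15, DU = 6, and ∠BDU = 60°, by the law of cosines:
  BU² = BD² + DU² - 2·BD·DU·cos(60°) = 225 + 36 - 90 = 171
  BU = 3·√19

Step 3: From DB = 15, BT = 10, and ∠DBT = 90°, by the law of cosines:
  DT² = DB² + BT² - 2·DB·BT·cos(90°) = 225 + 100 - 0 = 325
  DT = 5·√13

Step 4: From DT = 5·√13, TA = 4, and ∠DTA = 45°, by the law of cosines:
  DA² = DT² + TA² - 2·DT·TA·cos(45°) = 325 + 16 - 102 = 239
  DA ≈ 15.46

Step 5: From DZ = 10.61, ZS = 10, and ∠DZS = 135°, by the law of cosines:
  DS² = DZ² + ZS² - 2·DZ·ZS·cos(135°) = 112.7 + 100 + 150.1 = 362.8
  DS ≈ 19.05

Step 6: From ZB = 11, ZD = 10.61, BD = 15, by the inverse law of cosines:
  cos(∠BZD) = (ZB² + ZD² - BD²) / (2·ZB·ZD)
  ∠BZD = 87.88°

Step 7: From BD = 15, BU = 3·√19, DU = 6, by the inverse law of cosines:
  cos(∠DBU) = (BD² + BU² - DU²) / (2·BD·BU)
  ∠DBU = 23.41°

Step 8: From DB = 15, DT = 5·√13, BT = 10, by the inverse law of cosines:
  cos(∠BDT) = (DB² + DT² - BT²) / (2·DB·DT)
  ∠BDT = 33.69°

Step 9: From DB = 15, DZ = 10.61, BZ = 11, by the inverse law of cosines:
  cos(∠BDZ) = (DB² + DZ² - BZ²) / (2·DB·DZ)
  ∠BDZ = 47.12°

Step 10: From UB = 3·√19, UD = 6, BD = 15, by the inverse law of cosines:
  cos(∠BUD) = (UB² + UD² - BD²) / (2·UB·UD)
  ∠BUD = 96.59°

Step 11: From TB = 10, TD = 5·√13, BD = 15, by the inverse law of cosines:
  cos(∠BTD) = (TB² + TD² - BD²) / (2·TB·TD)
  ∠BTD = 56.31°

Step 12: From DA = 15.46, AW = 9, and ∠DAW = 30°, by the law of cosines:
  DW² = DA² + AW² - 2·DA·AW·cos(30°) = 239 + 81 - 241 = 79.02
  DW ≈ 8.89

Step 13: From DA = 15.46, DT = 5·√13, AT = 4, by the inverse law of cosines:
  cos(∠ADT) = (DA² + DT² - AT²) / (2·DA·DT)
  ∠ADT = 10.54°

Step 14: From DS = 19.05, DZ = 10.61, SZ = 10, by the inverse law of cosines:
  cos(∠SDZ) = (DS² + DZ² - SZ²) / (2·DS·DZ)
  ∠SDZ = 21.79°

Step 15: From AD = 15.46, AT = 4, DT = 5·√13, by the inverse law of cosines:
  cos(∠DAT) = (AD² + AT² - DT²) / (2·AD·AT)
  ∠DAT = 124.46°

Step 16: From SD = 19.05, SZ = 10, DZ = 10.61, by the inverse law of cosines:
  cos(∠DSZ) = (SD² + SZ² - DZ²) / (2·SD·SZ)
  ∠DSZ = 23.21°

Step 17: From DA = 15.46, DW = 8.89, AW = 9, by the inverse law of cosines:
  cos(∠ADW) = (DA² + DW² - AW²) / (2·DA·DW)
  ∠ADW = 30.41°

Step 18: From WA = 9, WD = 8.89, AD = 15.46, by the inverse law of cosines:
  cos(∠AWD) = (WA² + WD² - AD²) / (2·WA·WD)
  ∠AWD = 119.59°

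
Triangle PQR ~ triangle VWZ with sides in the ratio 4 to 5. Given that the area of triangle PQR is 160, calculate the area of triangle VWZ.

The ratio of areas of similar triangles = (side ratio)^2.
Side ratio = 4:5, so area ratio = 16:25.
Area of VWZ / Area of PQR = 25/16
Area of VWZ = 160 * 25/16 = 250

250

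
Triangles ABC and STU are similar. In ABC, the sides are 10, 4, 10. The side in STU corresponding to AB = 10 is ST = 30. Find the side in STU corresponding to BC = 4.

k = 30/10 = 3. TU = 3 * 4 = 12.

12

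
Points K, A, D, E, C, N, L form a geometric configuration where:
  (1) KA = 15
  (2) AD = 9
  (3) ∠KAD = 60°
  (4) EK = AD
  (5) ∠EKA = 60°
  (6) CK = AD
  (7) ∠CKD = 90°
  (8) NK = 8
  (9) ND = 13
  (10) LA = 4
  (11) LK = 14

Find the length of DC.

From the given relations: CK = AD = 9.
Step 1: By the law of cosines on triangle DAK: DK² = 9² + 15² − 2·9·15·cos(60°) = 171, so DK = 3·√19.
Step 2: By the law of cosines on triangle DKC: DC² = (3·√19)² + 9² − 2·3·√19·9·cos(90°) = 252, so DC = 6·√7.

Therefore, the length of DC = 6·√7.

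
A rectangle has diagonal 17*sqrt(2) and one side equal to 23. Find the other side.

b = sqrt(d^2 - a^2) = sqrt(578 - 529) = sqrt(49) = 7

7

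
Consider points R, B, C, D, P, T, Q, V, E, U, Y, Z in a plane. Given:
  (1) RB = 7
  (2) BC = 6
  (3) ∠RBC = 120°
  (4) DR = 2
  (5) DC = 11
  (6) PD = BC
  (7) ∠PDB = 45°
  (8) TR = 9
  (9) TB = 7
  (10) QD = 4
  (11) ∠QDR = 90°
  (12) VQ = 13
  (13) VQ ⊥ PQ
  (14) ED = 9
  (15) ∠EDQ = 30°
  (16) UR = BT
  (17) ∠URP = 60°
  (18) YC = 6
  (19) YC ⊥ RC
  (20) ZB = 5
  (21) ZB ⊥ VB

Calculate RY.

Step 1: By the law of cosines on triangle CBR: CR² = 6² + 7² − 2·6·7·cos(120°) = 127, so CR = √127.
Step 2: By the law of cosines on triangle RCY: RY² = √127² + 6² − 2·√127·6·cos(90°) = 163, so RY = √163.

Therefore, the length of RY = √163.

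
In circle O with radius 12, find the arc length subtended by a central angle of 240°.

The full circumference is 2πr = 2π(12) = 24*pi.
The arc spans 240° out of 360°, which is a fraction of 2/3.
Arc length = 24*pi × 2/3 = 16*pi.

16*pi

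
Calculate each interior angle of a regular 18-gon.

Each interior angle of a regular n-gon is (n - 2) * 180 / n.
For n = 18: (18 - 2) * 180 / 18 = 2880/18 = 160 degrees.

160 degrees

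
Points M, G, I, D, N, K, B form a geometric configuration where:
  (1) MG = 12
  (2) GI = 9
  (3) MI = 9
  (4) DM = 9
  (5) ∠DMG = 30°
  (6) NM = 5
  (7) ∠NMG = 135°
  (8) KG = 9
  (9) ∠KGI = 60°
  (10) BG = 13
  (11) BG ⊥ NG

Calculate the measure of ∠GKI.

Step 1: By the law of cosines on triangle KGI: KI² = 9² + 9² − 2·9·9·cos(60°) = 81, so KI = 9.
Step 2: By the inverse law of cosines on triangle GKI: cos(∠GKI) = (9² + 9² − 9²) / (2·9·9) = 81/162 = 0.5, so ∠GKI = 60°.

Therefore, the measure of angle ∠GKI = 60°.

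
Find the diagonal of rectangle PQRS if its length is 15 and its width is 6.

Using the Pythagorean theorem:
d² = 15² + 6² = 225 + 36 = 261
d = sqrt(261) = 3*sqrt(29)

3*sqrt(29)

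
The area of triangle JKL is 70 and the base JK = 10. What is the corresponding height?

height = 2 * 70 / 10 = 14

14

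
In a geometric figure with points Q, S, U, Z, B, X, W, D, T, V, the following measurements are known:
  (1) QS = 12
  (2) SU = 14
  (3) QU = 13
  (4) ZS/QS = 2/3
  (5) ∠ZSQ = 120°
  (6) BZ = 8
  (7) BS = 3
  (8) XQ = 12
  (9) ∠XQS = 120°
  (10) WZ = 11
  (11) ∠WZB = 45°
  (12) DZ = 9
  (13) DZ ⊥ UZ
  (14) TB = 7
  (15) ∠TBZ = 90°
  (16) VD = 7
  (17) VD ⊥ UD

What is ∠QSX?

Step 1: By the law of cosines on triangle SQX: SX² = 12² + 12² − 2·12·12·cos(120°) = 432, so SX = 12·√3.
Step 2: By the inverse law of cosines on triangle QSX: cos(∠QSX) = (12² + (12·√3)² − 12²) / (2·12·12·√3) = 432/498.83 = 0.866, so ∠QSX = 30°.

Therefore, the measure of angle ∠QSX = 30°.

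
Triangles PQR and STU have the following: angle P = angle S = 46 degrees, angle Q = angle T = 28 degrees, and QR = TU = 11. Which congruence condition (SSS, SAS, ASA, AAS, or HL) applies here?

The given information matches AAS: Two pairs of corresponding angles and a non-included side are equal (Angle-Angle-Side).

AAS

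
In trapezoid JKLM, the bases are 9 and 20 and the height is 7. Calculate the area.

Area of a trapezoid = (base1 + base2) * height / 2
Area = (9 + 20) * 7 / 2
Area = 29 * 7 / 2
Area = 203 / 2
Area = 203/2

203/2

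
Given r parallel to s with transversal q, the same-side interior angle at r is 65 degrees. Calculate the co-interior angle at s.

Co-interior angles (same-side interior) formed by parallel lines and a transversal are supplementary (sum to 180 degrees).
The given angle is 65 degrees.
The co-interior angle = 180 - 65 = 115 degrees.

115 degrees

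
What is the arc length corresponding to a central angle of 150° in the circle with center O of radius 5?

Arc length = 2πr × θ/360
= 2π × 5 × 5/12
= 25*pi/6

25*pi/6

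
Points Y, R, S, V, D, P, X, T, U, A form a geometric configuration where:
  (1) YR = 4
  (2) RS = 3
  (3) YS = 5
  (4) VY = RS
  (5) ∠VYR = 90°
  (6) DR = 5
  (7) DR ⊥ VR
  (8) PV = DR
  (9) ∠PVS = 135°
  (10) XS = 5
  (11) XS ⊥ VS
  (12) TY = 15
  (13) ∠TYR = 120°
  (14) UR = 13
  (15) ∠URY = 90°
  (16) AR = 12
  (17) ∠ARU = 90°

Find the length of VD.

From the given relations: VY = RS = 3.
Step 1: By the law of cosines on triangle VYR: VR² = 3² + 4² − 2·3·4·cos(90°) = 25, so VR = 5.
Step 2: By the law of cosines on triangle VRD: VD² = 5² + 5² − 2·5·5·cos(90°) = 50, so VD = 5·√2.

Therefore, the length of VD = 5·√2.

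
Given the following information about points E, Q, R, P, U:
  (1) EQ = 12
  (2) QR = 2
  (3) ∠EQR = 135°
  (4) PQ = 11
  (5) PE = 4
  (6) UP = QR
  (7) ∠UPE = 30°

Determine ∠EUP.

From the given relations: UP = QR = 2.
Step 1: By the law of cosines on triangle UPE: UE² = 2² + 4² − 2·2·4·cos(30°) = 6.14, so UE ≈ 2.48.
Step 2: By the inverse law of cosines on triangle EUP: cos(∠EUP) = (2.48² + 2² − 4²) / (2·2.48·2) = -5.86/9.91 = -0.5907, so ∠EUP = 126.21°.

Therefore, the measure of angle ∠EUP = 126.21°.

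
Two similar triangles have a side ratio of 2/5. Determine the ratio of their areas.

The ratio of areas of similar triangles equals the square of the side ratio.
Side ratio = 2:5
Area ratio = (2/5)^2 = 4/25 = 4:25

4:25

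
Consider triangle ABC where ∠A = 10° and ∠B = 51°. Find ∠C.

The interior angles sum to 180°: angle C = 180 - 10 - 51 = 119°.
The triangle is obtuse (angles 10°, 51°, 119°).

119 degrees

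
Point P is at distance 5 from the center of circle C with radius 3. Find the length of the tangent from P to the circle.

The tangent, radius, and line from the external point to the center form a right triangle.
The right angle is where the tangent meets the radius.
By the Pythagorean theorem: tangent² + 3² = 5²
tangent² = 25 - 9 = 16
tangent = 4

4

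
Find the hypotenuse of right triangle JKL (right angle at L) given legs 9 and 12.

In a right triangle, the square of the hypotenuse equals the sum of the squares of the two legs.
The legs are 9 and 12, so the hypotenuse = sqrt(81 + 144) = sqrt(225) = 15.

15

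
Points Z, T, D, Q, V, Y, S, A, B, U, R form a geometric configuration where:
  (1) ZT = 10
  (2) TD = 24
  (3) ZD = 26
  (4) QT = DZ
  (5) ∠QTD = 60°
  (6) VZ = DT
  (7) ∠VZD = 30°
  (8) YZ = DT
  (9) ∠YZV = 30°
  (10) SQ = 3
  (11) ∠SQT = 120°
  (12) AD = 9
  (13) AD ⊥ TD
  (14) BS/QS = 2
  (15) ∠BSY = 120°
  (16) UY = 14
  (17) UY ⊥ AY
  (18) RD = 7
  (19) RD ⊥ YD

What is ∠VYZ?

From the given relations: YZ = DT = 24; VZ = DT = 24.
Step 1: By the law of cosines on triangle YZV: YV² = 24² + 24² − 2·24·24·cos(30°) = 154.34, so YV ≈ 12.42.
Step 2: By the inverse law of cosines on triangle VYZ: cos(∠VYZ) = (12.42² + 24² − 24²) / (2·12.42·24) = 154.34/596.32 = 0.2588, so ∠VYZ = 75°.

Therefore, the measure of angle ∠VYZ = 75°.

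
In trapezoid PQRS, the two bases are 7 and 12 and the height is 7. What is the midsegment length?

The midsegment (median) of a trapezoid connects the midpoints of the non-parallel sides.
Its length is the average of the two bases: (7 + 12) / 2 = 19/2.

19/2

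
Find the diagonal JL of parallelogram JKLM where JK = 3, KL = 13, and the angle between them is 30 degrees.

Law of cosines: d^2 = 3^2 + 13^2 - 2(3)(13)cos(30°) = 178 - 39*sqrt(3), so d = sqrt(178 - 39*sqrt(3)).

sqrt(178 - 39*sqrt(3))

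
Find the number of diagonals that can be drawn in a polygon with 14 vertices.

Each of the 14 vertices connects to 11 non-adjacent vertices via diagonals.
Total connections = 14 × 11 = 154, but each diagonal is counted twice.
Number of diagonals = 154 / 2 = 77.

77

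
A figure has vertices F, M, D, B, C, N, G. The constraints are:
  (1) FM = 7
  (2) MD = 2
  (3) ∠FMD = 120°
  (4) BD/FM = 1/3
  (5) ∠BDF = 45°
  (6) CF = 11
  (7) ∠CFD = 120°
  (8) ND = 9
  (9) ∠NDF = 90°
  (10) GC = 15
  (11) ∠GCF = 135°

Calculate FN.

Step 1: By the law of cosines on triangle FMD: FD² = 7² + 2² − 2·7·2·cos(120°) = 67, so FD = √67.
Step 2: By the law of cosines on triangle FDN: FN² = √67² + 9² − 2·√67·9·cos(90°) = 148, so FN = 2·√37.

Therefore, the length of FN = 2·√37.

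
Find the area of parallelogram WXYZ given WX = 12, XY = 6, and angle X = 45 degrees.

Area = a * b * sin(theta)
Area = 12 * 6 * sin(45 degrees)
Area = 72 * sqrt(2)/2
Area = 36*sqrt(2)

36*sqrt(2)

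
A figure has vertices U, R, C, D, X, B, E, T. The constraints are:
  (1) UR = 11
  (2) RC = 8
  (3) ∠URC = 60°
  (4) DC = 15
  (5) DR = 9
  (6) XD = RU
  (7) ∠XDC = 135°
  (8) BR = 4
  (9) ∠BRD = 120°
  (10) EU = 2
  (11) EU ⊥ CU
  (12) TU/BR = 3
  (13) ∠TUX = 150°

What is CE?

Step 1: By the law of cosines on triangle URC: UC² = 11² + 8² − 2·11·8·cos(60°) = 97, so UC = √97.
Step 2: By the law of cosines on triangle CUE: CE² = √97² + 2² − 2·√97·2·cos(90°) = 101, so CE = √101.

Therefore, the length of CE = √101.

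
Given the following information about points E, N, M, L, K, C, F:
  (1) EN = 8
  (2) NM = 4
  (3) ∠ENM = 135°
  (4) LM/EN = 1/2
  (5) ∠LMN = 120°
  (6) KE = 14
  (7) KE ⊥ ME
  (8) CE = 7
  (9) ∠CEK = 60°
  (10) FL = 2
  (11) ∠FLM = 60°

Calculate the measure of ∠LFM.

From the given relations: LM = 1/2·EN = 1/2·8 = 4.
Step 1: By the law of cosines on triangle FLM: FM² = 2² + 4² − 2·2·4·cos(60°) = 12, so FM = 2·√3.
Step 2: By the inverse law of cosines on triangle LFM: cos(∠LFM) = (2² + (2·√3)² − 4²) / (2·2·2·√3) = 0/13.86 = 0, so ∠LFM = 90°.

Therefore, the measure of angle ∠LFM = 90°.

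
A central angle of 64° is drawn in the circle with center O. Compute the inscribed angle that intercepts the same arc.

An inscribed angle intercepts an arc from a point on the circle, while the central angle intercepts the same arc from the center.
The inscribed angle is always half the central angle: 64° / 2 = 32°.

32°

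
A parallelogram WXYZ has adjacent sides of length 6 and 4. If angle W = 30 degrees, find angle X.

Consecutive angles are supplementary: angle X = 180 - 30 = 150 degrees.

150 degrees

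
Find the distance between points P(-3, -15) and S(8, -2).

The horizontal distance is |8 - -3| = 11 and the vertical distance is |-2 - -15| = 13.
By the Pythagorean theorem, d = sqrt(11^2 + 13^2) = sqrt(290).

sqrt(290)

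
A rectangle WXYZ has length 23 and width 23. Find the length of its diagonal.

Using the Pythagorean theorem:
d² = 23² + 23² = 529 + 529 = 1058
d = sqrt(1058) = 23*sqrt(2)

23*sqrt(2)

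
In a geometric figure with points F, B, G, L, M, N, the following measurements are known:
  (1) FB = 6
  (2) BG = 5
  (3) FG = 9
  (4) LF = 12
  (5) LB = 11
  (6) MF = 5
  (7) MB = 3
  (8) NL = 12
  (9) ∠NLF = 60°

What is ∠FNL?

Step 1: By the law of cosines on triangle NLF: NF² = 12² + 12² − 2·12·12·cos(60°) = 144, so NF = 12.
Step 2: By the inverse law of cosines on triangle FNL: cos(∠FNL) = (12² + 12² − 12²) / (2·12·12) = 144/288 = 0.5, so ∠FNL = 60°.

Therefore, the measure of angle ∠FNL = 60°.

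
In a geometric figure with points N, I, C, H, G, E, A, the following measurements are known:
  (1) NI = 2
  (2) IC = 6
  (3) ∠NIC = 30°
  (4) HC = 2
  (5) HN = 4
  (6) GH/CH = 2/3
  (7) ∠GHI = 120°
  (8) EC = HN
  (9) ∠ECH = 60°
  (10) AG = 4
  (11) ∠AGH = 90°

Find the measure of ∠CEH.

From the given relations: EC = HN = 4.
Step 1: By the law of cosines on triangle ECH: EH² = 4² + 2² − 2·4·2·cos(60°) = 12, so EH = 2·√3.
Step 2: By the inverse law of cosines on triangle CEH: cos(∠CEH) = (4² + (2·√3)² − 2²) / (2·4·2·√3) = 24/27.71 = 0.866, so ∠CEH = 30°.

Therefore, the measure of angle ∠CEH = 30°.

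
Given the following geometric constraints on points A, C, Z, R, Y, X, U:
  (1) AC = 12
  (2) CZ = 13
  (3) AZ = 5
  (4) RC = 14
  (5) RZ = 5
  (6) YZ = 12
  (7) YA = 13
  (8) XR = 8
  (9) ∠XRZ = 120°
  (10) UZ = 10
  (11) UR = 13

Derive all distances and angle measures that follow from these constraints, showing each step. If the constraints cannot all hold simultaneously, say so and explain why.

The constraints are consistent.

Step 1: From ZR = 5, RX = 8, and ∠ZRX = 120°, by the law of cosines:
  ZX² = ZR² + RX² - 2·ZR·RX·cos(120°) = 25 + 64 + 40 = 129
  ZX = √129

Step 2: From AC = 12, AZ = 5, CZ = 13, by the inverse law of cosines:
  cos(∠CAZ) = (AC² + AZ² - CZ²) / (2·AC·AZ)
  ∠CAZ = 90°

Step 3: From AY = 13, AZ = 5, YZ = 12, by the inverse law of cosines:
  cos(∠YAZ) = (AY² + AZ² - YZ²) / (2·AY·AZ)
  ∠YAZ = 67.38°

Step 4: From CA = 12, CZ = 13, AZ = 5, by the inverse law of cosines:
  cos(∠ACZ) = (CA² + CZ² - AZ²) / (2·CA·CZ)
  ∠ACZ = 22.62°

Step 5: From CR = 14, CZ = 13, RZ = 5, by the inverse law of cosines:
  cos(∠RCZ) = (CR² + CZ² - RZ²) / (2·CR·CZ)
  ∠RCZ = 20.92°

Step 6: From ZA = 5, ZC = 13, AC = 12, by the inverse law of cosines:
  cos(∠AZC) = (ZA² + ZC² - AC²) / (2·ZA·ZC)
  ∠AZC = 67.38°

Step 7: From ZA = 5, ZY = 12, AY = 13, by the inverse law of cosines:
  cos(∠AZY) = (ZA² + ZY² - AY²) / (2·ZA·ZY)
  ∠AZY = 90°

Step 8: From ZC = 13, ZR = 5, CR = 14, by the inverse law of cosines:
  cos(∠CZR) = (ZC² + ZR² - CR²) / (2·ZC·ZR)
  ∠CZR = 90.88°

Step 9: From ZR = 5, ZU = 10, RU = 13, by the inverse law of cosines:
  cos(∠RZU) = (ZR² + ZU² - RU²) / (2·ZR·ZU)
  ∠RZU = 116.1°

Step 10: From RC = 14, RZ = 5, CZ = 13, by the inverse law of cosines:
  cos(∠CRZ) = (RC² + RZ² - CZ²) / (2·RC·RZ)
  ∠CRZ = 68.2°

Step 11: From RU = 13, RZ = 5, UZ = 10, by the inverse law of cosines:
  cos(∠URZ) = (RU² + RZ² - UZ²) / (2·RU·RZ)
  ∠URZ = 43.69°

Step 12: From YA = 13, YZ = 12, AZ = 5, by the inverse law of cosines:
  cos(∠AYZ) = (YA² + YZ² - AZ²) / (2·YA·YZ)
  ∠AYZ = 22.62°

Step 13: From UR = 13, UZ = 10, RZ = 5, by the inverse law of cosines:
  cos(∠RUZ) = (UR² + UZ² - RZ²) / (2·UR·UZ)
  ∠RUZ = 20.21°

Step 14: From ZR = 5, ZX = √129, RX = 8, by the inverse law of cosines:
  cos(∠RZX) = (ZR² + ZX² - RX²) / (2·ZR·ZX)
  ∠RZX = 37.59°

Step 15: From XR = 8, XZ = √129, RZ = 5, by the inverse law of cosines:
  cos(∠RXZ) = (XR² + XZ² - RZ²) / (2·XR·XZ)
  ∠RXZ = 22.41°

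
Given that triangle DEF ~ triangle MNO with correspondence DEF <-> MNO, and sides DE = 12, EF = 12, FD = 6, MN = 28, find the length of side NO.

Similar triangles have proportional sides. Setting up the proportion:
MN / DE = NO / EF
28 / 12 = NO / 12
NO = 12 * 28 / 12 = 28.

28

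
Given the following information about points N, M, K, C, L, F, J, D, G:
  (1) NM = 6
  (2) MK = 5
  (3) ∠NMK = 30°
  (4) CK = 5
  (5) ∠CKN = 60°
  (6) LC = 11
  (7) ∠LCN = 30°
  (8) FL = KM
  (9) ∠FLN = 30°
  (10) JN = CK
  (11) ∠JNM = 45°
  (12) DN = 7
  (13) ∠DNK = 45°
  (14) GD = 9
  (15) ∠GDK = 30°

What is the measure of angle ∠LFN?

From the given relations: FL = KM = 5.
Step 1: By the law of cosines on triangle NMK: NK² = 6² + 5² − 2·6·5·cos(30°) = 9.04, so NK ≈ 3.01.
Step 2: By the law of cosines on triangle CKN: CN² = 5² + 3.01² − 2·5·3.01·cos(60°) = 19.01, so CN ≈ 4.36.
Step 3: By the law of cosines on triangle LCN: LN² = 11² + 4.36² − 2·11·4.36·cos(30°) = 56.94, so LN ≈ 7.55.
Step 4: By the law of cosines on triangle FLN: FN² = 5² + 7.55² − 2·5·7.55·cos(30°) = 16.59, so FN ≈ 4.07.
Step 5: By the inverse law of cosines on triangle LFN: cos(∠LFN) = (5² + 4.07² − 7.55²) / (2·5·4.07) = -15.35/40.73 = -0.3769, so ∠LFN = 112.14°.

Therefore, the measure of angle ∠LFN = 112.14°.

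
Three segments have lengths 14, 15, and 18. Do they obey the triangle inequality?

Sort the sides: 14, 15, 18.
It suffices to check that the sum of the two smallest exceeds the largest:
14 + 15 = 29 > 18. ✓
Yes, a valid triangle can be formed.

Yes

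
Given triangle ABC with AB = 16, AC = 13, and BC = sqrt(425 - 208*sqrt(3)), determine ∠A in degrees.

When all three sides of a triangle are known, the law of cosines can be rearranged to find any angle.
cos(C) = (a² + b² - c²) / (2ab) gives cos(A) = sqrt(3)/2.
Taking the inverse cosine: A = 30°.

30°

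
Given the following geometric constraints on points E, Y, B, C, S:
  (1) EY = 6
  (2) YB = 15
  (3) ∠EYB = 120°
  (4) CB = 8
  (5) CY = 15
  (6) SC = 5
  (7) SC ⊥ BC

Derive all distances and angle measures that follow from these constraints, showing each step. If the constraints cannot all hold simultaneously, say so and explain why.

The constraints are consistent.

Step 1: From EY = 6, YB = 15, and ∠EYB = 120°, by the law of cosines:
  EB² = EY² + YB² - 2·EY·YB·cos(120°) = 36 + 225 + 90 = 351
  EB = 3·√39

Step 2: From BC = 8, CS = 5, and ∠BCS = 90°, by the law of cosines:
  BS² = BC² + CS² - 2·BC·CS·cos(90°) = 64 + 25 - 0 = 89
  BS = √89

Step 3: From YB = 15, YC = 15, BC = 8, by the inverse law of cosines:
  cos(∠BYC) = (YB² + YC² - BC²) / (2·YB·YC)
  ∠BYC = 30.93°

Step 4: From BC = 8, BY = 15, CY = 15, by the inverse law of cosines:
  cos(∠CBY) = (BC² + BY² - CY²) / (2·BC·BY)
  ∠CBY = 74.53°

Step 5: From CB = 8, CY = 15, BY = 15, by the inverse law of cosines:
  cos(∠BCY) = (CB² + CY² - BY²) / (2·CB·CY)
  ∠BCY = 74.53°

Step 6: From EB = 3·√39, EY = 6, BY = 15, by the inverse law of cosines:
  cos(∠BEY) = (EB² + EY² - BY²) / (2·EB·EY)
  ∠BEY = 43.9°

Step 7: From BC = 8, BS = √89, CS = 5, by the inverse law of cosines:
  cos(∠CBS) = (BC² + BS² - CS²) / (2·BC·BS)
  ∠CBS = 32.01°

Step 8: From BE = 3·√39, BY = 15, EY = 6, by the inverse law of cosines:
  cos(∠EBY) = (BE² + BY² - EY²) / (2·BE·BY)
  ∠EBY = 16.1°

Step 9: From SB = √89, SC = 5, BC = 8, by the inverse law of cosines:
  cos(∠BSC) = (SB² + SC² - BC²) / (2·SB·SC)
  ∠BSC = 57.99°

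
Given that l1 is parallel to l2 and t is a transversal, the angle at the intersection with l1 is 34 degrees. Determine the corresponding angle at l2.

Corresponding angles formed by parallel lines and a transversal are equal.
The given angle is 34 degrees.
The corresponding angle = 34 degrees.

34 degrees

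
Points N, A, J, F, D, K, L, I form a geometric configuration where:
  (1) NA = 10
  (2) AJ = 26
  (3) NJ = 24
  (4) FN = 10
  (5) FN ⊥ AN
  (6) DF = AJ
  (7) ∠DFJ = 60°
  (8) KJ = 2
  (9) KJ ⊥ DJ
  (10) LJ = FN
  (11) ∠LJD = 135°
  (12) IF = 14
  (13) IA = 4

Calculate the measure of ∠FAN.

Step 1: By the law of cosines on triangle ANF: AF² = 10² + 10² − 2·10·10·cos(90°) = 200, so AF = 10·√2.
Step 2: By the inverse law of cosines on triangle FAN: cos(∠FAN) = ((10·√2)² + 10² − 10²) / (2·10·√2·10) = 200/282.84 = 0.7071, so ∠FAN = 45°.

Therefore, the measure of angle ∠FAN = 45°.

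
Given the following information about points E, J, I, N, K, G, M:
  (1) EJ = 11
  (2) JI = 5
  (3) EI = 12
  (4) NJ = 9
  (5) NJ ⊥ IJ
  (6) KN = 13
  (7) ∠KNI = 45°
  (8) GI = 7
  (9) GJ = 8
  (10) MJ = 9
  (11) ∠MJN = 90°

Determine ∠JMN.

Step 1: By the law of cosines on triangle MJN: MN² = 9² + 9² − 2·9·9·cos(90°) = 162, so MN = 9·√2.
Step 2: By the inverse law of cosines on triangle JMN: cos(∠JMN) = (9² + (9·√2)² − 9²) / (2·9·9·√2) = 162/229.1 = 0.7071, so ∠JMN = 45°.

Therefore, the measure of angle ∠JMN = 45°.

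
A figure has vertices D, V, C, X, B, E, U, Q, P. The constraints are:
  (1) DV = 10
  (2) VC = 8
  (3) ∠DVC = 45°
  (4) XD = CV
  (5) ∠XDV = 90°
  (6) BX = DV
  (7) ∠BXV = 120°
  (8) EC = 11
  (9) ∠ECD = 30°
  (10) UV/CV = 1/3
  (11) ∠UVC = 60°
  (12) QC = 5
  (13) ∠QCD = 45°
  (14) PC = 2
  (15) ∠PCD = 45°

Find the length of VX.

From the given relations: XD = CV = 8.
Step 1: By the law of cosines on triangle VDX: VX² = 10² + 8² − 2·10·8·cos(90°) = 164, so VX = 2·√41.

Therefore, the length of VX = 2·√41.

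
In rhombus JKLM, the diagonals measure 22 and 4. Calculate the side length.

Half-diagonals are 11 and 2. side = sqrt(11^2 + 2^2) = sqrt(125) = 5*sqrt(5)

5*sqrt(5)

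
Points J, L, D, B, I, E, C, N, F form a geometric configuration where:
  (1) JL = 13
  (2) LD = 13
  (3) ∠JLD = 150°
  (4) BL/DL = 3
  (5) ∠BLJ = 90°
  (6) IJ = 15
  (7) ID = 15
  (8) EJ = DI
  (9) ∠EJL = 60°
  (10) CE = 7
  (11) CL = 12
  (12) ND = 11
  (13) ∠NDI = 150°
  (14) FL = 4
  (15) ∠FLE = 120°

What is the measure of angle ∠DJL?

Step 1: By the law of cosines on triangle JLD: JD² = 13² + 13² − 2·13·13·cos(150°) = 630.72, so JD ≈ 25.11.
Step 2: By the inverse law of cosines on triangle DJL: cos(∠DJL) = (25.11² + 13² − 13²) / (2·25.11·13) = 630.72/652.97 = 0.9659, so ∠DJL = 15°.

Therefore, the measure of angle ∠DJL = 15°.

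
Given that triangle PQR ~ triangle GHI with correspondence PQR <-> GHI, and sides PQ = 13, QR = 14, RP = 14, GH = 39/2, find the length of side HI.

Since the triangles are similar, the ratio of corresponding sides is constant.
Scale factor k = GH / PQ = 39/2 / 13 = 3/2
HI = k * QR = 3/2 * 14 = 21

21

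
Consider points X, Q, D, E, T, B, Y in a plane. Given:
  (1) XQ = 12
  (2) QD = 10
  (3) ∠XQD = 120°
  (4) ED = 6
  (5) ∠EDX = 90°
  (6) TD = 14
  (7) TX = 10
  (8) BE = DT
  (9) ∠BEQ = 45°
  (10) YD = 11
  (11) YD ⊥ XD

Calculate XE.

Step 1: By the law of cosines on triangle XQD: XD² = 12² + 10² − 2·12·10·cos(120°) = 364, so XD = 2·√91.
Step 2: By the law of cosines on triangle XDE: XE² = (2·√91)² + 6² − 2·2·√91·6·cos(90°) = 400, so XE = 20.

Therefore, the length of XE = 20.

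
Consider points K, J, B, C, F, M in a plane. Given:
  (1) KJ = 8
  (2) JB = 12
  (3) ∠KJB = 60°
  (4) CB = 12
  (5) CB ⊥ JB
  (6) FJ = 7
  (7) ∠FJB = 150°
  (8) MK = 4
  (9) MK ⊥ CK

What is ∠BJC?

Step 1: By the law of cosines on triangle JBC: JC² = 12² + 12² − 2·12·12·cos(90°) = 288, so JC = 12·√2.
Step 2: By the inverse law of cosines on triangle BJC: cos(∠BJC) = (12² + (12·√2)² − 12²) / (2·12·12·√2) = 288/407.29 = 0.7071, so ∠BJC = 45°.

Therefore, the measure of angle ∠BJC = 45°.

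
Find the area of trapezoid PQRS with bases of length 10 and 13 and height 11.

A trapezoid's area equals the midsegment times the height.
The midsegment is (10 + 13) / 2 = 23/2.
Area = 23/2 * 11 = 253/2.

253/2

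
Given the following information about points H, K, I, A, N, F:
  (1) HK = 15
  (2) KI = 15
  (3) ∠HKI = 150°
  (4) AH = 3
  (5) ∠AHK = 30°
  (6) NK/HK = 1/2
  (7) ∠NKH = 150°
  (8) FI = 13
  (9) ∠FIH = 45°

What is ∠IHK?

Step 1: By the law of cosines on triangle HKI: HI² = 15² + 15² − 2·15·15·cos(150°) = 839.71, so HI ≈ 28.98.
Step 2: By the inverse law of cosines on triangle IHK: cos(∠IHK) = (28.98² + 15² − 15²) / (2·28.98·15) = 839.71/869.33 = 0.9659, so ∠IHK = 15°.

Therefore, the measure of angle ∠IHK = 15°.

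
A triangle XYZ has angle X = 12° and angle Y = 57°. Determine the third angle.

The interior angles sum to 180°: angle Z = 180 - 12 - 57 = 111°.
The triangle is obtuse (angles 12°, 57°, 111°).

111 degrees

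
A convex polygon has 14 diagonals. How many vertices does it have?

Using d = n(n - 3)/2, we solve 14 = n(n - 3)/2.
So n(n - 3) = 28.
Testing n = 7: 7 * 4 = 28 = 28. Correct.
The polygon has 7 sides.

7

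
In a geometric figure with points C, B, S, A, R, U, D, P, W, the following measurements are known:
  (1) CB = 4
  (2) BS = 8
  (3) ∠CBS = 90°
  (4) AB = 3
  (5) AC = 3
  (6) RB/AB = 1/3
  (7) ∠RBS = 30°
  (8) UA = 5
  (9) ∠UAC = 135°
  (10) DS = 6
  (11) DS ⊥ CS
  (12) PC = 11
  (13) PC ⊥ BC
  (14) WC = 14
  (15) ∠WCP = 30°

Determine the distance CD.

Step 1: By the law of cosines on triangle CBS: CS² = 4² + 8² − 2·4·8·cos(90°) = 80, so CS = 4·√5.
Step 2: By the law of cosines on triangle CSD: CD² = (4·√5)² + 6² − 2·4·√5·6·cos(90°) = 116, so CD = 2·√29.

Therefore, the length of CD = 2·√29.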